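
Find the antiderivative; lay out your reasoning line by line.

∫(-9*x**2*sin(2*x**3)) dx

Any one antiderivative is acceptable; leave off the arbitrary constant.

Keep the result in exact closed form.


Step 1. Substitute u = x**3, turning ∫(-9*x**2*sin(2*x**3)) dx into ∫(-3*sin(2*u)) du: now ∫(-3*sin(2*u)) du.
Step 2. Evaluate the standard form: now 3*cos(2*u)/2.
Step 3. Substitute back u = x**3: now 3*cos(2*x**3)/2.
Answer: 3*cos(2*x**3)/2.


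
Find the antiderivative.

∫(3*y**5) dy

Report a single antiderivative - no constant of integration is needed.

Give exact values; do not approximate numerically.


Answer: y**6/2.


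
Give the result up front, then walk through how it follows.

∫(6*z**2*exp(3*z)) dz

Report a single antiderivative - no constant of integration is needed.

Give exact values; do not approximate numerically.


The answer is 2*z**2*exp(3*z) - 4*z*exp(3*z)/3 + 4*exp(3*z)/9.
Step 1. Integrate ∫(6*z**2*exp(3*z)) dz by parts with u = z**2, dv = (6*exp(3*z)) dz, so v = 2*exp(3*z): now 2*z**2*exp(3*z) + ∫(-4*z*exp(3*z)) dz.
Step 2. Integrate ∫(-4*z*exp(3*z)) dz by parts with u = z, dv = (-4*exp(3*z)) dz, so v = -4*exp(3*z)/3: now 2*z**2*exp(3*z) - 4*z*exp(3*z)/3 + ∫(4*exp(3*z)/3) dz.
Step 3. Evaluate the standard form: now 2*z**2*exp(3*z) - 4*z*exp(3*z)/3 + 4*exp(3*z)/9.
Answer: 2*z**2*exp(3*z) - 4*z*exp(3*z)/3 + 4*exp(3*z)/9.


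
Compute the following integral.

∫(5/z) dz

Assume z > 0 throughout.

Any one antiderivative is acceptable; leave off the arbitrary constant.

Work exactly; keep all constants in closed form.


Answer: 5*log(z).


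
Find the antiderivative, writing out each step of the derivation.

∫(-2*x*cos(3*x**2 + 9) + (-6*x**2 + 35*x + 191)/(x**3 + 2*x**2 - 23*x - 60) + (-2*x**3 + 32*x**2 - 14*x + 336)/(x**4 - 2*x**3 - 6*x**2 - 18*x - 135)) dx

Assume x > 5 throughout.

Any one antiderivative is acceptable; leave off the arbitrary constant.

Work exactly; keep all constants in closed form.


Step 1. Rewrite: now ∫(-2*x*cos(3*x**2 + 9)) dx + ∫((-6*x**2 + 35*x + 191)/(x**3 + 2*x**2 - 23*x - 60)) dx + ∫((-2*x**3 + 32*x**2 - 14*x + 336)/(x**4 - 2*x**3 - 6*x**2 - 18*x - 135)) dx.
Step 2. Decompose ∫((-6*x**2 + 35*x + 191)/(x**3 + 2*x**2 - 23*x - 60)) dx by partial fractions, (-6*x**2 + 35*x + 191)/(x**3 + 2*x**2 - 23*x - 60) = -5/(x + 4) - 4/(x + 3) + 3/(x - 5): now ∫(-2*x*cos(3*x**2 + 9)) dx + ∫((-2*x**3 + 32*x**2 - 14*x + 336)/(x**4 - 2*x**3 - 6*x**2 - 18*x - 135)) dx + ∫(3/(x - 5)) dx + ∫(-4/(x + 3)) dx + ∫(-5/(x + 4)) dx.
Step 3. Evaluate the standard form [assuming x > -3]: now -4*log(x + 3) + ∫(-2*x*cos(3*x**2 + 9)) dx + ∫((-2*x**3 + 32*x**2 - 14*x + 336)/(x**4 - 2*x**3 - 6*x**2 - 18*x - 135)) dx + ∫(3/(x - 5)) dx + ∫(-5/(x + 4)) dx.
Step 4. Evaluate the standard form [assuming x > -4]: now -4*log(x + 3) - 5*log(x + 4) + ∫(-2*x*cos(3*x**2 + 9)) dx + ∫((-2*x**3 + 32*x**2 - 14*x + 336)/(x**4 - 2*x**3 - 6*x**2 - 18*x - 135)) dx + ∫(3/(x - 5)) dx.
Step 5. Evaluate the standard form [assuming x > 5]: now 3*log(x - 5) - 4*log(x + 3) - 5*log(x + 4) + ∫(-2*x*cos(3*x**2 + 9)) dx + ∫((-2*x**3 + 32*x**2 - 14*x + 336)/(x**4 - 2*x**3 - 6*x**2 - 18*x - 135)) dx.
Step 6. Substitute u = x**2 + 3, turning ∫(-2*x*cos(3*x**2 + 9)) dx into ∫(-cos(3*u)) du: now 3*log(x - 5) - 4*log(x + 3) - 5*log(x + 4) + ∫((-2*x**3 + 32*x**2 - 14*x + 336)/(x**4 - 2*x**3 - 6*x**2 - 18*x - 135)) dx + ∫(-cos(3*u)) du.
Step 7. Evaluate the standard form: now 3*log(x - 5) - 4*log(x + 3) - 5*log(x + 4) - sin(3*u)/3 + ∫((-2*x**3 + 32*x**2 - 14*x + 336)/(x**4 - 2*x**3 - 6*x**2 - 18*x - 135)) dx.
Step 8. Substitute back u = x**2 + 3: now 3*log(x - 5) - 4*log(x + 3) - 5*log(x + 4) - sin(3*x**2 + 9)/3 + ∫((-2*x**3 + 32*x**2 - 14*x + 336)/(x**4 - 2*x**3 - 6*x**2 - 18*x - 135)) dx.
Step 9. Decompose ∫((-2*x**3 + 32*x**2 - 14*x + 336)/(x**4 - 2*x**3 - 6*x**2 - 18*x - 135)) dx by partial fractions, (-2*x**3 + 32*x**2 - 14*x + 336)/(x**4 - 2*x**3 - 6*x**2 - 18*x - 135) = -2/(x**2 + 9) - 5/(x + 3) + 3/(x - 5): now 3*log(x - 5) - 4*log(x + 3) - 5*log(x + 4) - sin(3*x**2 + 9)/3 + ∫(3/(x - 5)) dx + ∫(-5/(x + 3)) dx + ∫(-2/(x**2 + 9)) dx.
Step 10. Evaluate the standard form [assuming x > 5]: now 6*log(x - 5) - 4*log(x + 3) - 5*log(x + 4) - sin(3*x**2 + 9)/3 + ∫(-5/(x + 3)) dx + ∫(-2/(x**2 + 9)) dx.
Step 11. Evaluate the standard form [assuming x > -3]: now 6*log(x - 5) - 9*log(x + 3) - 5*log(x + 4) - sin(3*x**2 + 9)/3 + ∫(-2/(x**2 + 9)) dx.
Step 12. Evaluate the standard form: now 6*log(x - 5) - 9*log(x + 3) - 5*log(x + 4) - sin(3*x**2 + 9)/3 - 2*atan(x/3)/3.
Answer: 6*log(x - 5) - 9*log(x + 3) - 5*log(x + 4) - sin(3*x**2 + 9)/3 - 2*atan(x/3)/3.


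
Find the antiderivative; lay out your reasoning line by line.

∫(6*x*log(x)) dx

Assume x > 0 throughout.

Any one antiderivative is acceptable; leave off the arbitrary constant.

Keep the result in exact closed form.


Step 1. Integrate ∫(6*x*log(x)) dx by parts with u = log(x), dv = (6*x) dx, so v = 3*x**2 [assuming x > 0]: now 3*x**2*log(x) + ∫(-3*x) dx.
Step 2. Evaluate the standard form: now 3*x**2*log(x) - 3*x**2/2.
Answer: 3*x**2*log(x) - 3*x**2/2.


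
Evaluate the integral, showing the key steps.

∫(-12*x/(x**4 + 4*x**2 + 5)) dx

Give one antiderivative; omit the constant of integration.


Step 1. Substitute u = x**2 + 2, turning ∫(-12*x/(x**4 + 4*x**2 + 5)) dx into ∫(-6/(u**2 + 1)) du: now ∫(-6/(u**2 + 1)) du.
Step 2. Evaluate the standard form: now -6*atan(u).
Step 3. Substitute back u = x**2 + 2: now -6*atan(x**2 + 2).
Answer: -6*atan(x**2 + 2).


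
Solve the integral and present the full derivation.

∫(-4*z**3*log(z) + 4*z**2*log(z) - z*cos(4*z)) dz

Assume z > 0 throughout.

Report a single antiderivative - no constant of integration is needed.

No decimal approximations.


Step 1. Rewrite: now ∫(-z*cos(4*z)) dz + ∫(4*z**2*log(z)) dz + ∫(-4*z**3*log(z)) dz.
Step 2. Integrate ∫(-4*z**3*log(z)) dz by parts with u = log(z), dv = (-4*z**3) dz, so v = -z**4 [assuming z > 0]: now -z**4*log(z) + ∫(z**3) dz + ∫(-z*cos(4*z)) dz + ∫(4*z**2*log(z)) dz.
Step 3. Evaluate the standard form: now -z**4*log(z) + z**4/4 + ∫(-z*cos(4*z)) dz + ∫(4*z**2*log(z)) dz.
Step 4. Integrate ∫(-z*cos(4*z)) dz by parts with u = z, dv = (-cos(4*z)) dz, so v = -sin(4*z)/4: now -z**4*log(z) + z**4/4 - z*sin(4*z)/4 + ∫(4*z**2*log(z)) dz + ∫(sin(4*z)/4) dz.
Step 5. Evaluate the standard form: now -z**4*log(z) + z**4/4 - z*sin(4*z)/4 - cos(4*z)/16 + ∫(4*z**2*log(z)) dz.
Step 6. Integrate ∫(4*z**2*log(z)) dz by parts with u = log(z), dv = (4*z**2) dz, so v = 4*z**3/3 [assuming z > 0]: now -z**4*log(z) + z**4/4 + 4*z**3*log(z)/3 - z*sin(4*z)/4 - cos(4*z)/16 + ∫(-4*z**2/3) dz.
Step 7. Evaluate the standard form: now -z**4*log(z) + z**4/4 + 4*z**3*log(z)/3 - 4*z**3/9 - z*sin(4*z)/4 - cos(4*z)/16.
Answer: -z**4*log(z) + z**4/4 + 4*z**3*log(z)/3 - 4*z**3/9 - z*sin(4*z)/4 - cos(4*z)/16.


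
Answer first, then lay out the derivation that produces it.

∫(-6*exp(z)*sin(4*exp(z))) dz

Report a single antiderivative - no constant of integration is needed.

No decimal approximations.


The answer is 3*cos(4*exp(z))/2.
Step 1. Substitute u = exp(z), turning ∫(-6*exp(z)*sin(4*exp(z))) dz into ∫(-6*sin(4*u)) du: now ∫(-6*sin(4*u)) du.
Step 2. Evaluate the standard form: now 3*cos(4*u)/2.
Step 3. Substitute back u = exp(z): now 3*cos(4*exp(z))/2.
Answer: 3*cos(4*exp(z))/2.


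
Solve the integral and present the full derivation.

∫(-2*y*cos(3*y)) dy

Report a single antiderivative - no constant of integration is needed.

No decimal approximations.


Step 1. Integrate ∫(-2*y*cos(3*y)) dy by parts with u = y, dv = (-2*cos(3*y)) dy, so v = -2*sin(3*y)/3: now -2*y*sin(3*y)/3 + ∫(2*sin(3*y)/3) dy.
Step 2. Evaluate the standard form: now -2*y*sin(3*y)/3 - 2*cos(3*y)/9.
Answer: -2*y*sin(3*y)/3 - 2*cos(3*y)/9.


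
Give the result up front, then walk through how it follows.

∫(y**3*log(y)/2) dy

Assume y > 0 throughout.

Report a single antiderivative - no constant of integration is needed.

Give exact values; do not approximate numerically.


The answer is y**4*log(y)/8 - y**4/32.
Step 1. Integrate ∫(y**3*log(y)/2) dy by parts with u = log(y), dv = (y**3/2) dy, so v = y**4/8 [assuming y > 0]: now y**4*log(y)/8 + ∫(-y**3/8) dy.
Step 2. Evaluate the standard form: now y**4*log(y)/8 - y**4/32.
Answer: y**4*log(y)/8 - y**4/32.


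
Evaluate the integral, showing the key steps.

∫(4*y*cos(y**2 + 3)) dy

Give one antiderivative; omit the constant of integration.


Step 1. Substitute u = y**2 + 3, turning ∫(4*y*cos(y**2 + 3)) dy into ∫(2*cos(u)) du: now ∫(2*cos(u)) du.
Step 2. Evaluate the standard form: now 2*sin(u).
Step 3. Substitute back u = y**2 + 3: now 2*sin(y**2 + 3).
Answer: 2*sin(y**2 + 3).


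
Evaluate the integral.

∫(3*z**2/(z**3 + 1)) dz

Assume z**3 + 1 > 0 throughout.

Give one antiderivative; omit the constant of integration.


Answer: log(z**3 + 1).


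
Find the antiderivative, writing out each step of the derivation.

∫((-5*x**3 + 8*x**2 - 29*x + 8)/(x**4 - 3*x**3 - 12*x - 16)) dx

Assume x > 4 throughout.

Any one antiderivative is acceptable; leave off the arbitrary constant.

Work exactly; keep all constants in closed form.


Step 1. Decompose ∫((-5*x**3 + 8*x**2 - 29*x + 8)/(x**4 - 3*x**3 - 12*x - 16)) dx by partial fractions, (-5*x**3 + 8*x**2 - 29*x + 8)/(x**4 - 3*x**3 - 12*x - 16) = 3/(x**2 + 4) - 2/(x + 1) - 3/(x - 4): now ∫(-3/(x - 4)) dx + ∫(-2/(x + 1)) dx + ∫(3/(x**2 + 4)) dx.
Step 2. Evaluate the standard form [assuming x > 4]: now -3*log(x - 4) + ∫(-2/(x + 1)) dx + ∫(3/(x**2 + 4)) dx.
Step 3. Evaluate the standard form [assuming x > -1]: now -3*log(x - 4) - 2*log(x + 1) + ∫(3/(x**2 + 4)) dx.
Step 4. Evaluate the standard form: now -3*log(x - 4) - 2*log(x + 1) + 3*atan(x/2)/2.
Answer: -3*log(x - 4) - 2*log(x + 1) + 3*atan(x/2)/2.


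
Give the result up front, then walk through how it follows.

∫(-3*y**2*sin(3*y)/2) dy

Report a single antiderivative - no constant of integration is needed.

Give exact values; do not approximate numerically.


The answer is y**2*cos(3*y)/2 - y*sin(3*y)/3 - cos(3*y)/9.
Step 1. Integrate ∫(-3*y**2*sin(3*y)/2) dy by parts with u = y**2, dv = (-3*sin(3*y)/2) dy, so v = cos(3*y)/2: now y**2*cos(3*y)/2 + ∫(-y*cos(3*y)) dy.
Step 2. Integrate ∫(-y*cos(3*y)) dy by parts with u = y, dv = (-cos(3*y)) dy, so v = -sin(3*y)/3: now y**2*cos(3*y)/2 - y*sin(3*y)/3 + ∫(sin(3*y)/3) dy.
Step 3. Evaluate the standard form: now y**2*cos(3*y)/2 - y*sin(3*y)/3 - cos(3*y)/9.
Answer: y**2*cos(3*y)/2 - y*sin(3*y)/3 - cos(3*y)/9.


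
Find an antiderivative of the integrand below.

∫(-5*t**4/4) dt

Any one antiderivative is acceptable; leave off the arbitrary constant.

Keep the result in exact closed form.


Answer: -t**5/4.


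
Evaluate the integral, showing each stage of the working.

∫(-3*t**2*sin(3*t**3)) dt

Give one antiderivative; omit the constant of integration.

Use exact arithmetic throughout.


Step 1. Substitute u = t**3, turning ∫(-3*t**2*sin(3*t**3)) dt into ∫(-sin(3*u)) du: now ∫(-sin(3*u)) du.
Step 2. Evaluate the standard form: now cos(3*u)/3.
Step 3. Substitute back u = t**3: now cos(3*t**3)/3.
Answer: cos(3*t**3)/3.


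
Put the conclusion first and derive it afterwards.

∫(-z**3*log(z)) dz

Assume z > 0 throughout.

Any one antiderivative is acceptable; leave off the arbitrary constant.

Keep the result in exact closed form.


The answer is -z**4*log(z)/4 + z**4/16.
Step 1. Integrate ∫(-z**3*log(z)) dz by parts with u = log(z), dv = (-z**3) dz, so v = -z**4/4 [assuming z > 0]: now -z**4*log(z)/4 + ∫(z**3/4) dz.
Step 2. Evaluate the standard form: now -z**4*log(z)/4 + z**4/16.
Answer: -z**4*log(z)/4 + z**4/16.


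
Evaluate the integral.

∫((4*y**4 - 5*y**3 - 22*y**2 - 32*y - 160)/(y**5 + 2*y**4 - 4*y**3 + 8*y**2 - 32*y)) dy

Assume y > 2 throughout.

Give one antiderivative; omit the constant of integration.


Answer: 5*log(y) - 3*log(y - 2) + 2*log(y + 4) + atan(y/2)/2.


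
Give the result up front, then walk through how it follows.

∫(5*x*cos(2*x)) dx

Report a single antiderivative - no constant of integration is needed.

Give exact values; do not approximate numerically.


The answer is 5*x*sin(2*x)/2 + 5*cos(2*x)/4.
Step 1. Integrate ∫(5*x*cos(2*x)) dx by parts with u = x, dv = (5*cos(2*x)) dx, so v = 5*sin(2*x)/2: now 5*x*sin(2*x)/2 + ∫(-5*sin(2*x)/2) dx.
Step 2. Evaluate the standard form: now 5*x*sin(2*x)/2 + 5*cos(2*x)/4.
Answer: 5*x*sin(2*x)/2 + 5*cos(2*x)/4.


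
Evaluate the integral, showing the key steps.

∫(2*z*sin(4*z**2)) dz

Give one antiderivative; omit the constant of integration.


Step 1. Substitute u = z**2, turning ∫(2*z*sin(4*z**2)) dz into ∫(sin(4*u)) du: now ∫(sin(4*u)) du.
Step 2. Evaluate the standard form: now -cos(4*u)/4.
Step 3. Substitute back u = z**2: now -cos(4*z**2)/4.
Answer: -cos(4*z**2)/4.


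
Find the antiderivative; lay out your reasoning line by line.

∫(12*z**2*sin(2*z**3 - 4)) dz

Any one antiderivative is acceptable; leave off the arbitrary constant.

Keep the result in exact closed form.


Step 1. Substitute u = z**3 - 2, turning ∫(12*z**2*sin(2*z**3 - 4)) dz into ∫(4*sin(2*u)) du: now ∫(4*sin(2*u)) du.
Step 2. Evaluate the standard form: now -2*cos(2*u).
Step 3. Substitute back u = z**3 - 2: now -2*cos(2*z**3 - 4).
Answer: -2*cos(2*z**3 - 4).


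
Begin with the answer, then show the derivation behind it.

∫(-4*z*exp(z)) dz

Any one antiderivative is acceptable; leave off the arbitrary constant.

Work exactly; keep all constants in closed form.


The answer is -4*z*exp(z) + 4*exp(z).
Step 1. Integrate ∫(-4*z*exp(z)) dz by parts with u = z, dv = (-4*exp(z)) dz, so v = -4*exp(z): now -4*z*exp(z) + ∫(4*exp(z)) dz.
Step 2. Evaluate the standard form: now -4*z*exp(z) + 4*exp(z).
Answer: -4*z*exp(z) + 4*exp(z).


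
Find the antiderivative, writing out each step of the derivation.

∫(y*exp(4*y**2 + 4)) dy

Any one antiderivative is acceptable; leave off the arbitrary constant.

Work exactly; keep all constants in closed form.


Step 1. Substitute u = y**2 + 1, turning ∫(y*exp(4*y**2 + 4)) dy into ∫(exp(4*u)/2) du: now ∫(exp(4*u)/2) du.
Step 2. Evaluate the standard form: now exp(4*u)/8.
Step 3. Substitute back u = y**2 + 1: now exp(4*y**2 + 4)/8.
Answer: exp(4*y**2 + 4)/8.


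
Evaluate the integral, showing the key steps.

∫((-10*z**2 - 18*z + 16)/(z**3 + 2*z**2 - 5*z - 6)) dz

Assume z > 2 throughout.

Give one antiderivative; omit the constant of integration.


Step 1. Decompose ∫((-10*z**2 - 18*z + 16)/(z**3 + 2*z**2 - 5*z - 6)) dz by partial fractions, (-10*z**2 - 18*z + 16)/(z**3 + 2*z**2 - 5*z - 6) = -2/(z + 3) - 4/(z + 1) - 4/(z - 2): now ∫(-4/(z - 2)) dz + ∫(-4/(z + 1)) dz + ∫(-2/(z + 3)) dz.
Step 2. Evaluate the standard form [assuming z > 2]: now -4*log(z - 2) + ∫(-4/(z + 1)) dz + ∫(-2/(z + 3)) dz.
Step 3. Evaluate the standard form [assuming z > -1]: now -4*log(z - 2) - 4*log(z + 1) + ∫(-2/(z + 3)) dz.
Step 4. Evaluate the standard form [assuming z > -3]: now -4*log(z - 2) - 4*log(z + 1) - 2*log(z + 3).
Answer: -4*log(z - 2) - 4*log(z + 1) - 2*log(z + 3).


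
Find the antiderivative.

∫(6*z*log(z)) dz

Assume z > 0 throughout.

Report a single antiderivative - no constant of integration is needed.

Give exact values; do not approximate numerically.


Answer: 3*z**2*log(z) - 3*z**2/2.


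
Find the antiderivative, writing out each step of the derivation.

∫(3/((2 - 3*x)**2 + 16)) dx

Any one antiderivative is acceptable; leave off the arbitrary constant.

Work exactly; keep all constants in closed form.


Step 1. Substitute u = 2 - 3*x, turning ∫(3/((2 - 3*x)**2 + 16)) dx into ∫(-1/(u**2 + 16)) du: now ∫(-1/(u**2 + 16)) du.
Step 2. Evaluate the standard form: now -atan(u/4)/4.
Step 3. Substitute back u = 2 - 3*x: now atan(3*x/4 - 1/2)/4.
Answer: atan(3*x/4 - 1/2)/4.


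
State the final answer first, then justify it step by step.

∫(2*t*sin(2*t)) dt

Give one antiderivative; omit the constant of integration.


The answer is -t*cos(2*t) + sin(2*t)/2.
Step 1. Integrate ∫(2*t*sin(2*t)) dt by parts with u = t, dv = (2*sin(2*t)) dt, so v = -cos(2*t): now -t*cos(2*t) + ∫(cos(2*t)) dt.
Step 2. Evaluate the standard form: now -t*cos(2*t) + sin(2*t)/2.
Answer: -t*cos(2*t) + sin(2*t)/2.


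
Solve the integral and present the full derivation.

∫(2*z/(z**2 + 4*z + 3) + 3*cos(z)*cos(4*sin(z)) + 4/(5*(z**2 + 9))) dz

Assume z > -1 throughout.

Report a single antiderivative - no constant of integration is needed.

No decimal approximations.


Step 1. Rewrite: now ∫(2*z/(z**2 + 4*z + 3)) dz + ∫(3*cos(z)*cos(4*sin(z))) dz + ∫(4/(5*(z**2 + 9))) dz.
Step 2. Decompose ∫(2*z/(z**2 + 4*z + 3)) dz by partial fractions, 2*z/(z**2 + 4*z + 3) = 3/(z + 3) - 1/(z + 1): now ∫(3*cos(z)*cos(4*sin(z))) dz + ∫(-1/(z + 1)) dz + ∫(3/(z + 3)) dz + ∫(4/(5*(z**2 + 9))) dz.
Step 3. Evaluate the standard form [assuming z > -3]: now 3*log(z + 3) + ∫(3*cos(z)*cos(4*sin(z))) dz + ∫(-1/(z + 1)) dz + ∫(4/(5*(z**2 + 9))) dz.
Step 4. Evaluate the standard form [assuming z > -1]: now -log(z + 1) + 3*log(z + 3) + ∫(3*cos(z)*cos(4*sin(z))) dz + ∫(4/(5*(z**2 + 9))) dz.
Step 5. Substitute u = sin(z), turning ∫(3*cos(z)*cos(4*sin(z))) dz into ∫(3*cos(4*u)) du: now -log(z + 1) + 3*log(z + 3) + ∫(4/(5*(z**2 + 9))) dz + ∫(3*cos(4*u)) du.
Step 6. Evaluate the standard form: now -log(z + 1) + 3*log(z + 3) + 3*sin(4*u)/4 + ∫(4/(5*(z**2 + 9))) dz.
Step 7. Substitute back u = sin(z): now -log(z + 1) + 3*log(z + 3) + 3*sin(4*sin(z))/4 + ∫(4/(5*(z**2 + 9))) dz.
Step 8. Evaluate the standard form: now -log(z + 1) + 3*log(z + 3) + 3*sin(4*sin(z))/4 + 4*atan(z/3)/15.
Answer: -log(z + 1) + 3*log(z + 3) + 3*sin(4*sin(z))/4 + 4*atan(z/3)/15.


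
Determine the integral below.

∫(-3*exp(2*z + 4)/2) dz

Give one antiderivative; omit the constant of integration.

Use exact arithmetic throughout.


Answer: -3*exp(2*z + 4)/4.


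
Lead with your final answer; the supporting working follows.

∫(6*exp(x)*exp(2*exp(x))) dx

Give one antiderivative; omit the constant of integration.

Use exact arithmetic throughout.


The answer is 3*exp(2*exp(x)).
Step 1. Substitute u = exp(x), turning ∫(6*exp(x)*exp(2*exp(x))) dx into ∫(6*exp(2*u)) du: now ∫(6*exp(2*u)) du.
Step 2. Evaluate the standard form: now 3*exp(2*u).
Step 3. Substitute back u = exp(x): now 3*exp(2*exp(x)).
Answer: 3*exp(2*exp(x)).


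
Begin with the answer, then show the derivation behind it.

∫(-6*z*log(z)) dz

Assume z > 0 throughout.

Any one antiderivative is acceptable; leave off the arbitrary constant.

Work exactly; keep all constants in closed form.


The answer is -3*z**2*log(z) + 3*z**2/2.
Step 1. Integrate ∫(-6*z*log(z)) dz by parts with u = log(z), dv = (-6*z) dz, so v = -3*z**2 [assuming z > 0]: now -3*z**2*log(z) + ∫(3*z) dz.
Step 2. Evaluate the standard form: now -3*z**2*log(z) + 3*z**2/2.
Answer: -3*z**2*log(z) + 3*z**2/2.


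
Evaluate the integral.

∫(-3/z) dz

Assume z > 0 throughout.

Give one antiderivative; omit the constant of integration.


Answer: -3*log(z).


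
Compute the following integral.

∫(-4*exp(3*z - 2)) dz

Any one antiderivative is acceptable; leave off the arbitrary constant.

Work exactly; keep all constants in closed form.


Answer: -4*exp(3*z - 2)/3.


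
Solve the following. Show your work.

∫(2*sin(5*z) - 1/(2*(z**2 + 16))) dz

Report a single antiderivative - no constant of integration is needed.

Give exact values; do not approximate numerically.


Step 1. Rewrite: now ∫(-1/(2*(z**2 + 16))) dz + ∫(2*sin(5*z)) dz.
Step 2. Evaluate the standard form: now -atan(z/4)/8 + ∫(2*sin(5*z)) dz.
Step 3. Evaluate the standard form: now -2*cos(5*z)/5 - atan(z/4)/8.
Answer: -2*cos(5*z)/5 - atan(z/4)/8.


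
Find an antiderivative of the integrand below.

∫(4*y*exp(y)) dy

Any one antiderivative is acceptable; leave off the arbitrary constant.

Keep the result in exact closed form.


Answer: 4*y*exp(y) - 4*exp(y).


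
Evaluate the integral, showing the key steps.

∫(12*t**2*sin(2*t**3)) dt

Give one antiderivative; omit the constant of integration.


Step 1. Substitute u = t**3, turning ∫(12*t**2*sin(2*t**3)) dt into ∫(4*sin(2*u)) du: now ∫(4*sin(2*u)) du.
Step 2. Evaluate the standard form: now -2*cos(2*u).
Step 3. Substitute back u = t**3: now -2*cos(2*t**3).
Answer: -2*cos(2*t**3).


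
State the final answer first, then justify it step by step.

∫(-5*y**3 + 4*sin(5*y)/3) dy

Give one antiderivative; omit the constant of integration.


The answer is -5*y**4/4 - 4*cos(5*y)/15.
Step 1. Rewrite: now ∫(-5*y**3) dy + ∫(4*sin(5*y)/3) dy.
Step 2. Evaluate the standard form: now -5*y**4/4 + ∫(4*sin(5*y)/3) dy.
Step 3. Evaluate the standard form: now -5*y**4/4 - 4*cos(5*y)/15.
Answer: -5*y**4/4 - 4*cos(5*y)/15.


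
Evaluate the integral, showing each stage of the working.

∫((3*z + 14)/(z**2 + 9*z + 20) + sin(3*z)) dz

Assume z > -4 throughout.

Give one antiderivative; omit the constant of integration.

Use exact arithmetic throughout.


Step 1. Rewrite: now ∫((3*z + 14)/(z**2 + 9*z + 20)) dz + ∫(sin(3*z)) dz.
Step 2. Evaluate the standard form: now -cos(3*z)/3 + ∫((3*z + 14)/(z**2 + 9*z + 20)) dz.
Step 3. Decompose ∫((3*z + 14)/(z**2 + 9*z + 20)) dz by partial fractions, (3*z + 14)/(z**2 + 9*z + 20) = 1/(z + 5) + 2/(z + 4): now -cos(3*z)/3 + ∫(2/(z + 4)) dz + ∫(1/(z + 5)) dz.
Step 4. Evaluate the standard form [assuming z > -5]: now log(z + 5) - cos(3*z)/3 + ∫(2/(z + 4)) dz.
Step 5. Evaluate the standard form [assuming z > -4]: now 2*log(z + 4) + log(z + 5) - cos(3*z)/3.
Answer: 2*log(z + 4) + log(z + 5) - cos(3*z)/3.


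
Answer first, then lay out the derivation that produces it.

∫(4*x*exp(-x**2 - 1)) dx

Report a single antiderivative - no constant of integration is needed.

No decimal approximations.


The answer is -2*exp(-x**2 - 1).
Step 1. Substitute u = x**2 + 1, turning ∫(4*x*exp(-x**2 - 1)) dx into ∫(2*exp(-u)) du: now ∫(2*exp(-u)) du.
Step 2. Evaluate the standard form: now -2*exp(-u).
Step 3. Substitute back u = x**2 + 1: now -2*exp(-x**2 - 1).
Answer: -2*exp(-x**2 - 1).


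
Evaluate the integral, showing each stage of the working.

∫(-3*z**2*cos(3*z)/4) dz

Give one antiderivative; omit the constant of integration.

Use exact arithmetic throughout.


Step 1. Integrate ∫(-3*z**2*cos(3*z)/4) dz by parts with u = z**2, dv = (-3*cos(3*z)/4) dz, so v = -sin(3*z)/4: now -z**2*sin(3*z)/4 + ∫(z*sin(3*z)/2) dz.
Step 2. Integrate ∫(z*sin(3*z)/2) dz by parts with u = z, dv = (sin(3*z)/2) dz, so v = -cos(3*z)/6: now -z**2*sin(3*z)/4 - z*cos(3*z)/6 + ∫(cos(3*z)/6) dz.
Step 3. Evaluate the standard form: now -z**2*sin(3*z)/4 - z*cos(3*z)/6 + sin(3*z)/18.
Answer: -z**2*sin(3*z)/4 - z*cos(3*z)/6 + sin(3*z)/18.


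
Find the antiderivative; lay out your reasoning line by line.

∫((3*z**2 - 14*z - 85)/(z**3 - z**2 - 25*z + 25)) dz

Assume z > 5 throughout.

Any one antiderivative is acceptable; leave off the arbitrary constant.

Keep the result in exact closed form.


Step 1. Decompose ∫((3*z**2 - 14*z - 85)/(z**3 - z**2 - 25*z + 25)) dz by partial fractions, (3*z**2 - 14*z - 85)/(z**3 - z**2 - 25*z + 25) = 1/(z + 5) + 4/(z - 1) - 2/(z - 5): now ∫(-2/(z - 5)) dz + ∫(4/(z - 1)) dz + ∫(1/(z + 5)) dz.
Step 2. Evaluate the standard form [assuming z > -5]: now log(z + 5) + ∫(-2/(z - 5)) dz + ∫(4/(z - 1)) dz.
Step 3. Evaluate the standard form [assuming z > 1]: now 4*log(z - 1) + log(z + 5) + ∫(-2/(z - 5)) dz.
Step 4. Evaluate the standard form [assuming z > 5]: now -2*log(z - 5) + 4*log(z - 1) + log(z + 5).
Answer: -2*log(z - 5) + 4*log(z - 1) + log(z + 5).


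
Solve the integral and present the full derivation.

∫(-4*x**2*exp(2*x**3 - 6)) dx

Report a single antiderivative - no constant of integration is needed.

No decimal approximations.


Step 1. Substitute u = x**3 - 3, turning ∫(-4*x**2*exp(2*x**3 - 6)) dx into ∫(-4*exp(2*u)/3) du: now ∫(-4*exp(2*u)/3) du.
Step 2. Evaluate the standard form: now -2*exp(2*u)/3.
Step 3. Substitute back u = x**3 - 3: now -2*exp(2*x**3 - 6)/3.
Answer: -2*exp(2*x**3 - 6)/3.


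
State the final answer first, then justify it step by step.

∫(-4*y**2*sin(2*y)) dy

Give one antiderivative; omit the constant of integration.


The answer is 2*y**2*cos(2*y) - 2*y*sin(2*y) - cos(2*y).
Step 1. Integrate ∫(-4*y**2*sin(2*y)) dy by parts with u = y**2, dv = (-4*sin(2*y)) dy, so v = 2*cos(2*y): now 2*y**2*cos(2*y) + ∫(-4*y*cos(2*y)) dy.
Step 2. Integrate ∫(-4*y*cos(2*y)) dy by parts with u = y, dv = (-4*cos(2*y)) dy, so v = -2*sin(2*y): now 2*y**2*cos(2*y) - 2*y*sin(2*y) + ∫(2*sin(2*y)) dy.
Step 3. Evaluate the standard form: now 2*y**2*cos(2*y) - 2*y*sin(2*y) - cos(2*y).
Answer: 2*y**2*cos(2*y) - 2*y*sin(2*y) - cos(2*y).


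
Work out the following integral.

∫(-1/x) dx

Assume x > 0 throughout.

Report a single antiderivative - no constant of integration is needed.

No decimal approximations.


Answer: -log(x).


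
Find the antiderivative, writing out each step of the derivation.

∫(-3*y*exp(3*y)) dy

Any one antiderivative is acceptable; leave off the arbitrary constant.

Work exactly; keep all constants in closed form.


Step 1. Integrate ∫(-3*y*exp(3*y)) dy by parts with u = y, dv = (-3*exp(3*y)) dy, so v = -exp(3*y): now -y*exp(3*y) + ∫(exp(3*y)) dy.
Step 2. Evaluate the standard form: now -y*exp(3*y) + exp(3*y)/3.
Answer: -y*exp(3*y) + exp(3*y)/3.


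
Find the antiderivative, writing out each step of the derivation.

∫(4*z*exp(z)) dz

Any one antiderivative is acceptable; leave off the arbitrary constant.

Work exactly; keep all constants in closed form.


Step 1. Integrate ∫(4*z*exp(z)) dz by parts with u = z, dv = (4*exp(z)) dz, so v = 4*exp(z): now 4*z*exp(z) + ∫(-4*exp(z)) dz.
Step 2. Evaluate the standard form: now 4*z*exp(z) - 4*exp(z).
Answer: 4*z*exp(z) - 4*exp(z).


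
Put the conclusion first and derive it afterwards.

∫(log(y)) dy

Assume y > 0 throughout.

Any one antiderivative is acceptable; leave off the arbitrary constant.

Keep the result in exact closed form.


The answer is y*log(y) - y.
Step 1. Integrate ∫(log(y)) dy by parts with u = log(y), dv = (1) dy, so v = y [assuming y > 0]: now y*log(y) + ∫(-1) dy.
Step 2. Evaluate the standard form: now y*log(y) - y.
Answer: y*log(y) - y.


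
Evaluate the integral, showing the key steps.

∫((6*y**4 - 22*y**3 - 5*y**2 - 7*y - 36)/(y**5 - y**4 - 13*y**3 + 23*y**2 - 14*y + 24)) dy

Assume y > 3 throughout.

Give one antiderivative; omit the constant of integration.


Step 1. Decompose ∫((6*y**4 - 22*y**3 - 5*y**2 - 7*y - 36)/(y**5 - y**4 - 13*y**3 + 23*y**2 - 14*y + 24)) dy by partial fractions, (6*y**4 - 22*y**3 - 5*y**2 - 7*y - 36)/(y**5 - y**4 - 13*y**3 + 23*y**2 - 14*y + 24) = -1/(y**2 + 1) + 4/(y + 4) + 5/(y - 2) - 3/(y - 3): now ∫(-3/(y - 3)) dy + ∫(5/(y - 2)) dy + ∫(4/(y + 4)) dy + ∫(-1/(y**2 + 1)) dy.
Step 2. Evaluate the standard form [assuming y > 3]: now -3*log(y - 3) + ∫(5/(y - 2)) dy + ∫(4/(y + 4)) dy + ∫(-1/(y**2 + 1)) dy.
Step 3. Evaluate the standard form [assuming y > 2]: now -3*log(y - 3) + 5*log(y - 2) + ∫(4/(y + 4)) dy + ∫(-1/(y**2 + 1)) dy.
Step 4. Evaluate the standard form [assuming y > -4]: now -3*log(y - 3) + 5*log(y - 2) + 4*log(y + 4) + ∫(-1/(y**2 + 1)) dy.
Step 5. Evaluate the standard form: now -3*log(y - 3) + 5*log(y - 2) + 4*log(y + 4) - atan(y).
Answer: -3*log(y - 3) + 5*log(y - 2) + 4*log(y + 4) - atan(y).


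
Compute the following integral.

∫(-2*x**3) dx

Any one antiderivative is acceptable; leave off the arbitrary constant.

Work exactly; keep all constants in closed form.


Answer: -x**4/2.


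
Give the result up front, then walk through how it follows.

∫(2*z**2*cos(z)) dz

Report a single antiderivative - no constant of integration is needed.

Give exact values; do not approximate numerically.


The answer is 2*z**2*sin(z) + 4*z*cos(z) - 4*sin(z).
Step 1. Integrate ∫(2*z**2*cos(z)) dz by parts with u = z**2, dv = (2*cos(z)) dz, so v = 2*sin(z): now 2*z**2*sin(z) + ∫(-4*z*sin(z)) dz.
Step 2. Integrate ∫(-4*z*sin(z)) dz by parts with u = z, dv = (-4*sin(z)) dz, so v = 4*cos(z): now 2*z**2*sin(z) + 4*z*cos(z) + ∫(-4*cos(z)) dz.
Step 3. Evaluate the standard form: now 2*z**2*sin(z) + 4*z*cos(z) - 4*sin(z).
Answer: 2*z**2*sin(z) + 4*z*cos(z) - 4*sin(z).


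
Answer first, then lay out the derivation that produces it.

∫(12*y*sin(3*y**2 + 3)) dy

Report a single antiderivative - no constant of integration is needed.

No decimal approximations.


The answer is -2*cos(3*y**2 + 3).
Step 1. Substitute u = y**2 + 1, turning ∫(12*y*sin(3*y**2 + 3)) dy into ∫(6*sin(3*u)) du: now ∫(6*sin(3*u)) du.
Step 2. Evaluate the standard form: now -2*cos(3*u).
Step 3. Substitute back u = y**2 + 1: now -2*cos(3*y**2 + 3).
Answer: -2*cos(3*y**2 + 3).


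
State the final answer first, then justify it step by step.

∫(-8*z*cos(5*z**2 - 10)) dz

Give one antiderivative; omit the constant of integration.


The answer is -4*sin(5*z**2 - 10)/5.
Step 1. Substitute u = z**2 - 2, turning ∫(-8*z*cos(5*z**2 - 10)) dz into ∫(-4*cos(5*u)) du: now ∫(-4*cos(5*u)) du.
Step 2. Evaluate the standard form: now -4*sin(5*u)/5.
Step 3. Substitute back u = z**2 - 2: now -4*sin(5*z**2 - 10)/5.
Answer: -4*sin(5*z**2 - 10)/5.


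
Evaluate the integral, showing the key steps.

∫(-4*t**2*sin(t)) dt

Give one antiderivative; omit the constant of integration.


Step 1. Integrate ∫(-4*t**2*sin(t)) dt by parts with u = t**2, dv = (-4*sin(t)) dt, so v = 4*cos(t): now 4*t**2*cos(t) + ∫(-8*t*cos(t)) dt.
Step 2. Integrate ∫(-8*t*cos(t)) dt by parts with u = t, dv = (-8*cos(t)) dt, so v = -8*sin(t): now 4*t**2*cos(t) - 8*t*sin(t) + ∫(8*sin(t)) dt.
Step 3. Evaluate the standard form: now 4*t**2*cos(t) - 8*t*sin(t) - 8*cos(t).
Answer: 4*t**2*cos(t) - 8*t*sin(t) - 8*cos(t).


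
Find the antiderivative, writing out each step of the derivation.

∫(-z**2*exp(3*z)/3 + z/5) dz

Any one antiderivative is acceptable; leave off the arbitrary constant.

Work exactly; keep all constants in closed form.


Step 1. Rewrite: now ∫(z/5) dz + ∫(-z**2*exp(3*z)/3) dz.
Step 2. Integrate ∫(-z**2*exp(3*z)/3) dz by parts with u = z**2, dv = (-exp(3*z)/3) dz, so v = -exp(3*z)/9: now -z**2*exp(3*z)/9 + ∫(z/5) dz + ∫(2*z*exp(3*z)/9) dz.
Step 3. Integrate ∫(2*z*exp(3*z)/9) dz by parts with u = z, dv = (2*exp(3*z)/9) dz, so v = 2*exp(3*z)/27: now -z**2*exp(3*z)/9 + 2*z*exp(3*z)/27 + ∫(z/5) dz + ∫(-2*exp(3*z)/27) dz.
Step 4. Evaluate the standard form: now -z**2*exp(3*z)/9 + 2*z*exp(3*z)/27 - 2*exp(3*z)/81 + ∫(z/5) dz.
Step 5. Evaluate the standard form: now -z**2*exp(3*z)/9 + z**2/10 + 2*z*exp(3*z)/27 - 2*exp(3*z)/81.
Answer: -z**2*exp(3*z)/9 + z**2/10 + 2*z*exp(3*z)/27 - 2*exp(3*z)/81.


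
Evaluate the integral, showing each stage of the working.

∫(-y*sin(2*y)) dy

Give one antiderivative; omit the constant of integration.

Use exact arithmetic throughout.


Step 1. Integrate ∫(-y*sin(2*y)) dy by parts with u = y, dv = (-sin(2*y)) dy, so v = cos(2*y)/2: now y*cos(2*y)/2 + ∫(-cos(2*y)/2) dy.
Step 2. Evaluate the standard form: now y*cos(2*y)/2 - sin(2*y)/4.
Answer: y*cos(2*y)/2 - sin(2*y)/4.


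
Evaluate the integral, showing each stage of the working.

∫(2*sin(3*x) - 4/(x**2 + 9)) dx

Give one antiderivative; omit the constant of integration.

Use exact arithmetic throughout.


Step 1. Rewrite: now ∫(-4/(x**2 + 9)) dx + ∫(2*sin(3*x)) dx.
Step 2. Evaluate the standard form: now -4*atan(x/3)/3 + ∫(2*sin(3*x)) dx.
Step 3. Evaluate the standard form: now -2*cos(3*x)/3 - 4*atan(x/3)/3.
Answer: -2*cos(3*x)/3 - 4*atan(x/3)/3.


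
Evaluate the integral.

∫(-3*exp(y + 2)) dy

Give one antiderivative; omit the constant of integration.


Answer: -3*exp(y + 2).


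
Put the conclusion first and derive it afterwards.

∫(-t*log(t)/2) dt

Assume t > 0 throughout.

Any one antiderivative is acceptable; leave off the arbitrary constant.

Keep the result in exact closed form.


The answer is -t**2*log(t)/4 + t**2/8.
Step 1. Integrate ∫(-t*log(t)/2) dt by parts with u = log(t), dv = (-t/2) dt, so v = -t**2/4 [assuming t > 0]: now -t**2*log(t)/4 + ∫(t/4) dt.
Step 2. Evaluate the standard form: now -t**2*log(t)/4 + t**2/8.
Answer: -t**2*log(t)/4 + t**2/8.


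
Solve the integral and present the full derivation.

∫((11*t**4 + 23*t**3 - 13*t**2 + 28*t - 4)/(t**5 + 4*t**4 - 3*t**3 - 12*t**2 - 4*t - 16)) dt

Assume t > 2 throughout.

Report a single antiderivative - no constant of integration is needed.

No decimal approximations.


Step 1. Decompose ∫((11*t**4 + 23*t**3 - 13*t**2 + 28*t - 4)/(t**5 + 4*t**4 - 3*t**3 - 12*t**2 - 4*t - 16)) dt by partial fractions, (11*t**4 + 23*t**3 - 13*t**2 + 28*t - 4)/(t**5 + 4*t**4 - 3*t**3 - 12*t**2 - 4*t - 16) = -1/(t**2 + 1) + 5/(t + 4) + 3/(t + 2) + 3/(t - 2): now ∫(3/(t - 2)) dt + ∫(3/(t + 2)) dt + ∫(5/(t + 4)) dt + ∫(-1/(t**2 + 1)) dt.
Step 2. Evaluate the standard form [assuming t > -4]: now 5*log(t + 4) + ∫(3/(t - 2)) dt + ∫(3/(t + 2)) dt + ∫(-1/(t**2 + 1)) dt.
Step 3. Evaluate the standard form [assuming t > 2]: now 3*log(t - 2) + 5*log(t + 4) + ∫(3/(t + 2)) dt + ∫(-1/(t**2 + 1)) dt.
Step 4. Evaluate the standard form [assuming t > -2]: now 3*log(t - 2) + 3*log(t + 2) + 5*log(t + 4) + ∫(-1/(t**2 + 1)) dt.
Step 5. Evaluate the standard form: now 3*log(t - 2) + 3*log(t + 2) + 5*log(t + 4) - atan(t).
Answer: 3*log(t - 2) + 3*log(t + 2) + 5*log(t + 4) - atan(t).


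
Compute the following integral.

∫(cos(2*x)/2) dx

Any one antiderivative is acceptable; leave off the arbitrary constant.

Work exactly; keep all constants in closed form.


Answer: sin(2*x)/4.


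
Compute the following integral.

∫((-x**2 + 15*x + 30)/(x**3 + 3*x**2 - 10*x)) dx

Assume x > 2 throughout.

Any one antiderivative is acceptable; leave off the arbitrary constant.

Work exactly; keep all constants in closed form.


Answer: -3*log(x) + 4*log(x - 2) - 2*log(x + 5).


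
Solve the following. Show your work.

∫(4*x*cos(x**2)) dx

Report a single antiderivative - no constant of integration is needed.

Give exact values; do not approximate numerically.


Step 1. Substitute u = x**2, turning ∫(4*x*cos(x**2)) dx into ∫(2*cos(u)) du: now ∫(2*cos(u)) du.
Step 2. Evaluate the standard form: now 2*sin(u).
Step 3. Substitute back u = x**2: now 2*sin(x**2).
Answer: 2*sin(x**2).


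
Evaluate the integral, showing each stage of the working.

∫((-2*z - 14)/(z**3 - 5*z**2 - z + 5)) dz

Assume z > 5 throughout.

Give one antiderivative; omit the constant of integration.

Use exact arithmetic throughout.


Step 1. Decompose ∫((-2*z - 14)/(z**3 - 5*z**2 - z + 5)) dz by partial fractions, (-2*z - 14)/(z**3 - 5*z**2 - z + 5) = -1/(z + 1) + 2/(z - 1) - 1/(z - 5): now ∫(-1/(z - 5)) dz + ∫(2/(z - 1)) dz + ∫(-1/(z + 1)) dz.
Step 2. Evaluate the standard form [assuming z > 5]: now -log(z - 5) + ∫(2/(z - 1)) dz + ∫(-1/(z + 1)) dz.
Step 3. Evaluate the standard form [assuming z > 1]: now -log(z - 5) + 2*log(z - 1) + ∫(-1/(z + 1)) dz.
Step 4. Evaluate the standard form [assuming z > -1]: now -log(z - 5) + 2*log(z - 1) - log(z + 1).
Answer: -log(z - 5) + 2*log(z - 1) - log(z + 1).


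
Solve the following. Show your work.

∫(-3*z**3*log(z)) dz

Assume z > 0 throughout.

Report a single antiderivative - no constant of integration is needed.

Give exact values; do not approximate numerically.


Step 1. Integrate ∫(-3*z**3*log(z)) dz by parts with u = log(z), dv = (-3*z**3) dz, so v = -3*z**4/4 [assuming z > 0]: now -3*z**4*log(z)/4 + ∫(3*z**3/4) dz.
Step 2. Evaluate the standard form: now -3*z**4*log(z)/4 + 3*z**4/16.
Answer: -3*z**4*log(z)/4 + 3*z**4/16.


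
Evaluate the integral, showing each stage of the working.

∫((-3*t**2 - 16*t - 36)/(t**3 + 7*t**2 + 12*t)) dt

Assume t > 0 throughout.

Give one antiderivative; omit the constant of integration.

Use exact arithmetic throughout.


Step 1. Decompose ∫((-3*t**2 - 16*t - 36)/(t**3 + 7*t**2 + 12*t)) dt by partial fractions, (-3*t**2 - 16*t - 36)/(t**3 + 7*t**2 + 12*t) = -5/(t + 4) + 5/(t + 3) - 3/t: now ∫(-3/t) dt + ∫(5/(t + 3)) dt + ∫(-5/(t + 4)) dt.
Step 2. Evaluate the standard form [assuming t > -3]: now 5*log(t + 3) + ∫(-3/t) dt + ∫(-5/(t + 4)) dt.
Step 3. Evaluate the standard form [assuming t > -4]: now 5*log(t + 3) - 5*log(t + 4) + ∫(-3/t) dt.
Step 4. Evaluate the standard form [assuming t > 0]: now -3*log(t) + 5*log(t + 3) - 5*log(t + 4).
Answer: -3*log(t) + 5*log(t + 3) - 5*log(t + 4).


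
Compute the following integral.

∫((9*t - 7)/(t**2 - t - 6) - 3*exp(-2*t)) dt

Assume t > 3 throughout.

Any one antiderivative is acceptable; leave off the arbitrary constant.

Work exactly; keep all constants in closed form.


Answer: 4*log(t - 3) + 5*log(t + 2) + 3*exp(-2*t)/2.


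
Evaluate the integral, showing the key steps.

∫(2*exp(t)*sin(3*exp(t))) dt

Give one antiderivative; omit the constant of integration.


Step 1. Substitute u = exp(t), turning ∫(2*exp(t)*sin(3*exp(t))) dt into ∫(2*sin(3*u)) du: now ∫(2*sin(3*u)) du.
Step 2. Evaluate the standard form: now -2*cos(3*u)/3.
Step 3. Substitute back u = exp(t): now -2*cos(3*exp(t))/3.
Answer: -2*cos(3*exp(t))/3.


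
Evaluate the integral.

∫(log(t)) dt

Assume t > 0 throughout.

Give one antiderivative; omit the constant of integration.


Answer: t*log(t) - t.


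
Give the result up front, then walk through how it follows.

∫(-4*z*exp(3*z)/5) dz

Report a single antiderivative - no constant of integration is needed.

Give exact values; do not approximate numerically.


The answer is -4*z*exp(3*z)/15 + 4*exp(3*z)/45.
Step 1. Integrate ∫(-4*z*exp(3*z)/5) dz by parts with u = z, dv = (-4*exp(3*z)/5) dz, so v = -4*exp(3*z)/15: now -4*z*exp(3*z)/15 + ∫(4*exp(3*z)/15) dz.
Step 2. Evaluate the standard form: now -4*z*exp(3*z)/15 + 4*exp(3*z)/45.
Answer: -4*z*exp(3*z)/15 + 4*exp(3*z)/45.


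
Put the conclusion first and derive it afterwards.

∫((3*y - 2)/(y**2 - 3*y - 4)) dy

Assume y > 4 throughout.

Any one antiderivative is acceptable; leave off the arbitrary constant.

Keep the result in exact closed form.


The answer is 2*log(y - 4) + log(y + 1).
Step 1. Decompose ∫((3*y - 2)/(y**2 - 3*y - 4)) dy by partial fractions, (3*y - 2)/(y**2 - 3*y - 4) = 1/(y + 1) + 2/(y - 4): now ∫(2/(y - 4)) dy + ∫(1/(y + 1)) dy.
Step 2. Evaluate the standard form [assuming y > -1]: now log(y + 1) + ∫(2/(y - 4)) dy.
Step 3. Evaluate the standard form [assuming y > 4]: now 2*log(y - 4) + log(y + 1).
Answer: 2*log(y - 4) + log(y + 1).


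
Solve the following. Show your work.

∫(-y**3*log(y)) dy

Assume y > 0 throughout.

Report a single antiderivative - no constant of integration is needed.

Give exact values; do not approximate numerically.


Step 1. Integrate ∫(-y**3*log(y)) dy by parts with u = log(y), dv = (-y**3) dy, so v = -y**4/4 [assuming y > 0]: now -y**4*log(y)/4 + ∫(y**3/4) dy.
Step 2. Evaluate the standard form: now -y**4*log(y)/4 + y**4/16.
Answer: -y**4*log(y)/4 + y**4/16.


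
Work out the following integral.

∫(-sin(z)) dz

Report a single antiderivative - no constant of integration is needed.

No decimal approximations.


Answer: cos(z).


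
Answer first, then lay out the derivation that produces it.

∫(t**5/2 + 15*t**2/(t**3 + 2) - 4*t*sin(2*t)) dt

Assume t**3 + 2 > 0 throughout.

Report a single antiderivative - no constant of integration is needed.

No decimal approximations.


The answer is t**6/12 + 2*t*cos(2*t) + 5*log(t**3 + 2) - sin(2*t).
Step 1. Rewrite: now ∫(t**5/2) dt + ∫(-4*t*sin(2*t)) dt + ∫(15*t**2/(t**3 + 2)) dt.
Step 2. Integrate ∫(-4*t*sin(2*t)) dt by parts with u = t, dv = (-4*sin(2*t)) dt, so v = 2*cos(2*t): now 2*t*cos(2*t) + ∫(t**5/2) dt + ∫(15*t**2/(t**3 + 2)) dt + ∫(-2*cos(2*t)) dt.
Step 3. Evaluate the standard form: now 2*t*cos(2*t) - sin(2*t) + ∫(t**5/2) dt + ∫(15*t**2/(t**3 + 2)) dt.
Step 4. Substitute u = t**3 + 2, turning ∫(15*t**2/(t**3 + 2)) dt into ∫(5/u) du: now 2*t*cos(2*t) - sin(2*t) + ∫(t**5/2) dt + ∫(5/u) du.
Step 5. Evaluate the standard form [assuming u > 0]: now 2*t*cos(2*t) + 5*log(u) - sin(2*t) + ∫(t**5/2) dt.
Step 6. Substitute back u = t**3 + 2: now 2*t*cos(2*t) + 5*log(t**3 + 2) - sin(2*t) + ∫(t**5/2) dt.
Step 7. Evaluate the standard form: now t**6/12 + 2*t*cos(2*t) + 5*log(t**3 + 2) - sin(2*t).
Answer: t**6/12 + 2*t*cos(2*t) + 5*log(t**3 + 2) - sin(2*t).
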